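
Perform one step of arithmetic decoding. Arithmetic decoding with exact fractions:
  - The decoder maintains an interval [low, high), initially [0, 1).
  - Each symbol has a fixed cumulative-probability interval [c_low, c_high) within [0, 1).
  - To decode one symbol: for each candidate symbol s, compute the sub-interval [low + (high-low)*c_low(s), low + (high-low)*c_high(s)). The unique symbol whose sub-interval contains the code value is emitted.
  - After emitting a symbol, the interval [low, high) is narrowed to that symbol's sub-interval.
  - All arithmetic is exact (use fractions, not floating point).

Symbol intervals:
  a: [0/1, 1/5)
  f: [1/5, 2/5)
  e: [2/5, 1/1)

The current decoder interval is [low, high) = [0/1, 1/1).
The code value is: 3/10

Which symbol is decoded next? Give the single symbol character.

Interval width = high − low = 1/1 − 0/1 = 1/1
Scaled code = (code − low) / width = (3/10 − 0/1) / 1/1 = 3/10
  a: [0/1, 1/5) 
  f: [1/5, 2/5) ← scaled code falls here ✓
  e: [2/5, 1/1) 

Answer: f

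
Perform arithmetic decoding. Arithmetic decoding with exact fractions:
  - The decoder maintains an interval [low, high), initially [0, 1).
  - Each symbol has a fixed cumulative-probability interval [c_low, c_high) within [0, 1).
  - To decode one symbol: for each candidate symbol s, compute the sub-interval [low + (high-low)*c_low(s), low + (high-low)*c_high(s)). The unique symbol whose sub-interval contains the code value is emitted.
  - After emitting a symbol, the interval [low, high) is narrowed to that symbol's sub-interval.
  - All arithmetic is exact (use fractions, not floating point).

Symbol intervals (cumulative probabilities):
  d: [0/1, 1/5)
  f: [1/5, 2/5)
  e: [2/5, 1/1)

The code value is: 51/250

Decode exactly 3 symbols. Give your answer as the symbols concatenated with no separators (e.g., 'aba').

Answer: fdd

Derivation:
Step 1: interval [0/1, 1/1), width = 1/1 - 0/1 = 1/1
  'd': [0/1 + 1/1*0/1, 0/1 + 1/1*1/5) = [0/1, 1/5)
  'f': [0/1 + 1/1*1/5, 0/1 + 1/1*2/5) = [1/5, 2/5) <- contains code 51/250
  'e': [0/1 + 1/1*2/5, 0/1 + 1/1*1/1) = [2/5, 1/1)
  emit 'f', narrow to [1/5, 2/5)
Step 2: interval [1/5, 2/5), width = 2/5 - 1/5 = 1/5
  'd': [1/5 + 1/5*0/1, 1/5 + 1/5*1/5) = [1/5, 6/25) <- contains code 51/250
  'f': [1/5 + 1/5*1/5, 1/5 + 1/5*2/5) = [6/25, 7/25)
  'e': [1/5 + 1/5*2/5, 1/5 + 1/5*1/1) = [7/25, 2/5)
  emit 'd', narrow to [1/5, 6/25)
Step 3: interval [1/5, 6/25), width = 6/25 - 1/5 = 1/25
  'd': [1/5 + 1/25*0/1, 1/5 + 1/25*1/5) = [1/5, 26/125) <- contains code 51/250
  'f': [1/5 + 1/25*1/5, 1/5 + 1/25*2/5) = [26/125, 27/125)
  'e': [1/5 + 1/25*2/5, 1/5 + 1/25*1/1) = [27/125, 6/25)
  emit 'd', narrow to [1/5, 26/125)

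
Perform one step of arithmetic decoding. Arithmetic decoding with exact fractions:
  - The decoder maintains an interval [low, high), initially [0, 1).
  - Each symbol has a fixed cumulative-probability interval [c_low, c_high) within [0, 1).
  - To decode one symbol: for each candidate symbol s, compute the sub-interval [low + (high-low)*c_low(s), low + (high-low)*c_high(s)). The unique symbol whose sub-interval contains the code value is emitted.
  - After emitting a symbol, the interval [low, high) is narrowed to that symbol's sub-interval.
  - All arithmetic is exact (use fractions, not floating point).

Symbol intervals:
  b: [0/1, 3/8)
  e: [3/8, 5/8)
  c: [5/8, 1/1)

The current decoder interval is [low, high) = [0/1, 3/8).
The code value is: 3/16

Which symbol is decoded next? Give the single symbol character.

Interval width = high − low = 3/8 − 0/1 = 3/8
Scaled code = (code − low) / width = (3/16 − 0/1) / 3/8 = 1/2
  b: [0/1, 3/8) 
  e: [3/8, 5/8) ← scaled code falls here ✓
  c: [5/8, 1/1) 

Answer: e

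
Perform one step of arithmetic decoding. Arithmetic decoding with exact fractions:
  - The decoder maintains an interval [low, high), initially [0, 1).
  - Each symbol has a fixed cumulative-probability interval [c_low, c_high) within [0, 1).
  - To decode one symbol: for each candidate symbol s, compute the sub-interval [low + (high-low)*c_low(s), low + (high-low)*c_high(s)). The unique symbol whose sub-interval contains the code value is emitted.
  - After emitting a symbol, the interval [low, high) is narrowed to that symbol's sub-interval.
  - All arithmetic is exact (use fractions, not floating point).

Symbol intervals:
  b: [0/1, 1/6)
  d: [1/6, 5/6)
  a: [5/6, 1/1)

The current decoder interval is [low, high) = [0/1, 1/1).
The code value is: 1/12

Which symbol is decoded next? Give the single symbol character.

Answer: b

Derivation:
Interval width = high − low = 1/1 − 0/1 = 1/1
Scaled code = (code − low) / width = (1/12 − 0/1) / 1/1 = 1/12
  b: [0/1, 1/6) ← scaled code falls here ✓
  d: [1/6, 5/6) 
  a: [5/6, 1/1) 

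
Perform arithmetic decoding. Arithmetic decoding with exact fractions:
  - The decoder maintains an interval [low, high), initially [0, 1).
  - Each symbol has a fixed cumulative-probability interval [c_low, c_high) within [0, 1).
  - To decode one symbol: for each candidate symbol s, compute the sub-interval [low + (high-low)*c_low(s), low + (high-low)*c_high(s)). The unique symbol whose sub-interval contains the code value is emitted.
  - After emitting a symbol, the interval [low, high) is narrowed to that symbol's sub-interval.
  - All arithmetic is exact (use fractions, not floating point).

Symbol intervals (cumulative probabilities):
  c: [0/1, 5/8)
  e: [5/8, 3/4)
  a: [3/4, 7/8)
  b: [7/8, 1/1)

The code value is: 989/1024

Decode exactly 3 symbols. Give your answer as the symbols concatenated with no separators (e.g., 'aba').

Step 1: interval [0/1, 1/1), width = 1/1 - 0/1 = 1/1
  'c': [0/1 + 1/1*0/1, 0/1 + 1/1*5/8) = [0/1, 5/8)
  'e': [0/1 + 1/1*5/8, 0/1 + 1/1*3/4) = [5/8, 3/4)
  'a': [0/1 + 1/1*3/4, 0/1 + 1/1*7/8) = [3/4, 7/8)
  'b': [0/1 + 1/1*7/8, 0/1 + 1/1*1/1) = [7/8, 1/1) <- contains code 989/1024
  emit 'b', narrow to [7/8, 1/1)
Step 2: interval [7/8, 1/1), width = 1/1 - 7/8 = 1/8
  'c': [7/8 + 1/8*0/1, 7/8 + 1/8*5/8) = [7/8, 61/64)
  'e': [7/8 + 1/8*5/8, 7/8 + 1/8*3/4) = [61/64, 31/32) <- contains code 989/1024
  'a': [7/8 + 1/8*3/4, 7/8 + 1/8*7/8) = [31/32, 63/64)
  'b': [7/8 + 1/8*7/8, 7/8 + 1/8*1/1) = [63/64, 1/1)
  emit 'e', narrow to [61/64, 31/32)
Step 3: interval [61/64, 31/32), width = 31/32 - 61/64 = 1/64
  'c': [61/64 + 1/64*0/1, 61/64 + 1/64*5/8) = [61/64, 493/512)
  'e': [61/64 + 1/64*5/8, 61/64 + 1/64*3/4) = [493/512, 247/256)
  'a': [61/64 + 1/64*3/4, 61/64 + 1/64*7/8) = [247/256, 495/512) <- contains code 989/1024
  'b': [61/64 + 1/64*7/8, 61/64 + 1/64*1/1) = [495/512, 31/32)
  emit 'a', narrow to [247/256, 495/512)

Answer: bea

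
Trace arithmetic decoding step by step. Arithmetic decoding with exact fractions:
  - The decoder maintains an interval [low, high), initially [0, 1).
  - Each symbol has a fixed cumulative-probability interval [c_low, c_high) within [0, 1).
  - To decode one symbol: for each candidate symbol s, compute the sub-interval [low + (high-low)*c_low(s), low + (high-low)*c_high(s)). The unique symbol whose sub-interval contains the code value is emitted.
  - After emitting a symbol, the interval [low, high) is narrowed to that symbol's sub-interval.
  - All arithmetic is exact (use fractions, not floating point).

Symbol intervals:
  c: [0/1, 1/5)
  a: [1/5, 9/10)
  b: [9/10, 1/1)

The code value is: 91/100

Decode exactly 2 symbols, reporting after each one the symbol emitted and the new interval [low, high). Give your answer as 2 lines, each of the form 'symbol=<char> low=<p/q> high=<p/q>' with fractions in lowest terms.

Step 1: interval [0/1, 1/1), width = 1/1 - 0/1 = 1/1
  'c': [0/1 + 1/1*0/1, 0/1 + 1/1*1/5) = [0/1, 1/5)
  'a': [0/1 + 1/1*1/5, 0/1 + 1/1*9/10) = [1/5, 9/10)
  'b': [0/1 + 1/1*9/10, 0/1 + 1/1*1/1) = [9/10, 1/1) <- contains code 91/100
  emit 'b', narrow to [9/10, 1/1)
Step 2: interval [9/10, 1/1), width = 1/1 - 9/10 = 1/10
  'c': [9/10 + 1/10*0/1, 9/10 + 1/10*1/5) = [9/10, 23/25) <- contains code 91/100
  'a': [9/10 + 1/10*1/5, 9/10 + 1/10*9/10) = [23/25, 99/100)
  'b': [9/10 + 1/10*9/10, 9/10 + 1/10*1/1) = [99/100, 1/1)
  emit 'c', narrow to [9/10, 23/25)

Answer: symbol=b low=9/10 high=1/1
symbol=c low=9/10 high=23/25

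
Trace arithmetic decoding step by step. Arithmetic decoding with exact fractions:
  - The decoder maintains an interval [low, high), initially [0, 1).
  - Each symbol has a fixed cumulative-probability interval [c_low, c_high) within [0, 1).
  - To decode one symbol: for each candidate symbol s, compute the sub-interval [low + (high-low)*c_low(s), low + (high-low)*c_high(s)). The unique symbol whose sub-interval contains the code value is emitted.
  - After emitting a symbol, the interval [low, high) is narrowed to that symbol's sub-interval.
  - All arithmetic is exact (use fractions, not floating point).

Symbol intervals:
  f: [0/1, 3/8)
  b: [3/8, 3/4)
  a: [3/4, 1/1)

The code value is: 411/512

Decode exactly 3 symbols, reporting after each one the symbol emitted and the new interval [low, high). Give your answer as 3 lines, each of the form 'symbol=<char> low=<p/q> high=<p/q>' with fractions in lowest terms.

Answer: symbol=a low=3/4 high=1/1
symbol=f low=3/4 high=27/32
symbol=b low=201/256 high=105/128

Derivation:
Step 1: interval [0/1, 1/1), width = 1/1 - 0/1 = 1/1
  'f': [0/1 + 1/1*0/1, 0/1 + 1/1*3/8) = [0/1, 3/8)
  'b': [0/1 + 1/1*3/8, 0/1 + 1/1*3/4) = [3/8, 3/4)
  'a': [0/1 + 1/1*3/4, 0/1 + 1/1*1/1) = [3/4, 1/1) <- contains code 411/512
  emit 'a', narrow to [3/4, 1/1)
Step 2: interval [3/4, 1/1), width = 1/1 - 3/4 = 1/4
  'f': [3/4 + 1/4*0/1, 3/4 + 1/4*3/8) = [3/4, 27/32) <- contains code 411/512
  'b': [3/4 + 1/4*3/8, 3/4 + 1/4*3/4) = [27/32, 15/16)
  'a': [3/4 + 1/4*3/4, 3/4 + 1/4*1/1) = [15/16, 1/1)
  emit 'f', narrow to [3/4, 27/32)
Step 3: interval [3/4, 27/32), width = 27/32 - 3/4 = 3/32
  'f': [3/4 + 3/32*0/1, 3/4 + 3/32*3/8) = [3/4, 201/256)
  'b': [3/4 + 3/32*3/8, 3/4 + 3/32*3/4) = [201/256, 105/128) <- contains code 411/512
  'a': [3/4 + 3/32*3/4, 3/4 + 3/32*1/1) = [105/128, 27/32)
  emit 'b', narrow to [201/256, 105/128)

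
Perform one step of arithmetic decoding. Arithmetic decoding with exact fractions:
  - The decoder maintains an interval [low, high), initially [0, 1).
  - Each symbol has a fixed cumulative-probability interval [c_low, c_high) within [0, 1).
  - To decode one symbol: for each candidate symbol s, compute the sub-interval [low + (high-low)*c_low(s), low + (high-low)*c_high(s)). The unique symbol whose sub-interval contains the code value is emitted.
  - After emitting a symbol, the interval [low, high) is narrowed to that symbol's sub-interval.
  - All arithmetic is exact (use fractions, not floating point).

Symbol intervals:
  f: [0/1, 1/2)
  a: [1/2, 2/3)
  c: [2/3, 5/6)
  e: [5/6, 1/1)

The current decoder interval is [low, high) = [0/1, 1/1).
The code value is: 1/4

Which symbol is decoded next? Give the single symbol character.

Answer: f

Derivation:
Interval width = high − low = 1/1 − 0/1 = 1/1
Scaled code = (code − low) / width = (1/4 − 0/1) / 1/1 = 1/4
  f: [0/1, 1/2) ← scaled code falls here ✓
  a: [1/2, 2/3) 
  c: [2/3, 5/6) 
  e: [5/6, 1/1) 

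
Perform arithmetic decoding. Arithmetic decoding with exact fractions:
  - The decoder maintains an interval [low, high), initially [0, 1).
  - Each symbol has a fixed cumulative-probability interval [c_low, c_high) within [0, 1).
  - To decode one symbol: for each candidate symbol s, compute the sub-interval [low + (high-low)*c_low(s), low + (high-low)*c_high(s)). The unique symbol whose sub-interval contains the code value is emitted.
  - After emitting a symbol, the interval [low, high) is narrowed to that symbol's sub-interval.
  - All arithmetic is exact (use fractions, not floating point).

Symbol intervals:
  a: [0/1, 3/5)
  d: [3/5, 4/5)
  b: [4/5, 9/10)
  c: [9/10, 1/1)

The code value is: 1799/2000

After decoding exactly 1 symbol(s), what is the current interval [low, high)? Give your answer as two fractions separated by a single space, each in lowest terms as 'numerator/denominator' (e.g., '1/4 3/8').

Answer: 4/5 9/10

Derivation:
Step 1: interval [0/1, 1/1), width = 1/1 - 0/1 = 1/1
  'a': [0/1 + 1/1*0/1, 0/1 + 1/1*3/5) = [0/1, 3/5)
  'd': [0/1 + 1/1*3/5, 0/1 + 1/1*4/5) = [3/5, 4/5)
  'b': [0/1 + 1/1*4/5, 0/1 + 1/1*9/10) = [4/5, 9/10) <- contains code 1799/2000
  'c': [0/1 + 1/1*9/10, 0/1 + 1/1*1/1) = [9/10, 1/1)
  emit 'b', narrow to [4/5, 9/10)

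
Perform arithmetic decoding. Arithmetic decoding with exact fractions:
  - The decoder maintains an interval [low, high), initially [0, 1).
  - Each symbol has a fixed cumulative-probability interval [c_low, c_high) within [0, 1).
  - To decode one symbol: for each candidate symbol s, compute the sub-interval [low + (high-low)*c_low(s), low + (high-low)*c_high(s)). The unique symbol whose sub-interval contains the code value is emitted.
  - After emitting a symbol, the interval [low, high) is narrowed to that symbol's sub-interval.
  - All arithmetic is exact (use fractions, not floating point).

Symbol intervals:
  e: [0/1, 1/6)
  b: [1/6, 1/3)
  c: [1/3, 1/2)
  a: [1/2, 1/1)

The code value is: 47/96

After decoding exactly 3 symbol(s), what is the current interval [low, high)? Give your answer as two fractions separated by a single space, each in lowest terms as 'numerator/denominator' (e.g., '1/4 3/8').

Step 1: interval [0/1, 1/1), width = 1/1 - 0/1 = 1/1
  'e': [0/1 + 1/1*0/1, 0/1 + 1/1*1/6) = [0/1, 1/6)
  'b': [0/1 + 1/1*1/6, 0/1 + 1/1*1/3) = [1/6, 1/3)
  'c': [0/1 + 1/1*1/3, 0/1 + 1/1*1/2) = [1/3, 1/2) <- contains code 47/96
  'a': [0/1 + 1/1*1/2, 0/1 + 1/1*1/1) = [1/2, 1/1)
  emit 'c', narrow to [1/3, 1/2)
Step 2: interval [1/3, 1/2), width = 1/2 - 1/3 = 1/6
  'e': [1/3 + 1/6*0/1, 1/3 + 1/6*1/6) = [1/3, 13/36)
  'b': [1/3 + 1/6*1/6, 1/3 + 1/6*1/3) = [13/36, 7/18)
  'c': [1/3 + 1/6*1/3, 1/3 + 1/6*1/2) = [7/18, 5/12)
  'a': [1/3 + 1/6*1/2, 1/3 + 1/6*1/1) = [5/12, 1/2) <- contains code 47/96
  emit 'a', narrow to [5/12, 1/2)
Step 3: interval [5/12, 1/2), width = 1/2 - 5/12 = 1/12
  'e': [5/12 + 1/12*0/1, 5/12 + 1/12*1/6) = [5/12, 31/72)
  'b': [5/12 + 1/12*1/6, 5/12 + 1/12*1/3) = [31/72, 4/9)
  'c': [5/12 + 1/12*1/3, 5/12 + 1/12*1/2) = [4/9, 11/24)
  'a': [5/12 + 1/12*1/2, 5/12 + 1/12*1/1) = [11/24, 1/2) <- contains code 47/96
  emit 'a', narrow to [11/24, 1/2)

Answer: 11/24 1/2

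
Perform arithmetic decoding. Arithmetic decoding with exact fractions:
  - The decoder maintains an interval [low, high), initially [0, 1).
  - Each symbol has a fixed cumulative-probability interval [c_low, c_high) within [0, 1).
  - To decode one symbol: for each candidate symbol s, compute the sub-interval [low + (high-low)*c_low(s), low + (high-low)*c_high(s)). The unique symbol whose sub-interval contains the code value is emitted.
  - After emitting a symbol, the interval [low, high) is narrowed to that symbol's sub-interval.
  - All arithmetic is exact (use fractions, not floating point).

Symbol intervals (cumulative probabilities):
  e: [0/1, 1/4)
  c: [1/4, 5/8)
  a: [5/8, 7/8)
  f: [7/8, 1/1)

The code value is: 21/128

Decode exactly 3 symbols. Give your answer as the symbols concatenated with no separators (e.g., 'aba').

Step 1: interval [0/1, 1/1), width = 1/1 - 0/1 = 1/1
  'e': [0/1 + 1/1*0/1, 0/1 + 1/1*1/4) = [0/1, 1/4) <- contains code 21/128
  'c': [0/1 + 1/1*1/4, 0/1 + 1/1*5/8) = [1/4, 5/8)
  'a': [0/1 + 1/1*5/8, 0/1 + 1/1*7/8) = [5/8, 7/8)
  'f': [0/1 + 1/1*7/8, 0/1 + 1/1*1/1) = [7/8, 1/1)
  emit 'e', narrow to [0/1, 1/4)
Step 2: interval [0/1, 1/4), width = 1/4 - 0/1 = 1/4
  'e': [0/1 + 1/4*0/1, 0/1 + 1/4*1/4) = [0/1, 1/16)
  'c': [0/1 + 1/4*1/4, 0/1 + 1/4*5/8) = [1/16, 5/32)
  'a': [0/1 + 1/4*5/8, 0/1 + 1/4*7/8) = [5/32, 7/32) <- contains code 21/128
  'f': [0/1 + 1/4*7/8, 0/1 + 1/4*1/1) = [7/32, 1/4)
  emit 'a', narrow to [5/32, 7/32)
Step 3: interval [5/32, 7/32), width = 7/32 - 5/32 = 1/16
  'e': [5/32 + 1/16*0/1, 5/32 + 1/16*1/4) = [5/32, 11/64) <- contains code 21/128
  'c': [5/32 + 1/16*1/4, 5/32 + 1/16*5/8) = [11/64, 25/128)
  'a': [5/32 + 1/16*5/8, 5/32 + 1/16*7/8) = [25/128, 27/128)
  'f': [5/32 + 1/16*7/8, 5/32 + 1/16*1/1) = [27/128, 7/32)
  emit 'e', narrow to [5/32, 11/64)

Answer: eae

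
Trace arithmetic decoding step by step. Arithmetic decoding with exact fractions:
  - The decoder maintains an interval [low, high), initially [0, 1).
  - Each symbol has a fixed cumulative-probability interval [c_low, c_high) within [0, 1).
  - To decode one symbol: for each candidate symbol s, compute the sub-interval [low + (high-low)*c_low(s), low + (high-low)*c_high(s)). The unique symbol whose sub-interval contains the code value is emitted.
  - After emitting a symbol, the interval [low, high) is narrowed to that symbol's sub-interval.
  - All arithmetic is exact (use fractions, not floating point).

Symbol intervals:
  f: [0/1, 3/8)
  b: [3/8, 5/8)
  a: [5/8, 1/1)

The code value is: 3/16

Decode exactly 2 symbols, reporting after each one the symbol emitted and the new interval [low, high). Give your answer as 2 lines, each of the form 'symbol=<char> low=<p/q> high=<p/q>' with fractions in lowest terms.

Step 1: interval [0/1, 1/1), width = 1/1 - 0/1 = 1/1
  'f': [0/1 + 1/1*0/1, 0/1 + 1/1*3/8) = [0/1, 3/8) <- contains code 3/16
  'b': [0/1 + 1/1*3/8, 0/1 + 1/1*5/8) = [3/8, 5/8)
  'a': [0/1 + 1/1*5/8, 0/1 + 1/1*1/1) = [5/8, 1/1)
  emit 'f', narrow to [0/1, 3/8)
Step 2: interval [0/1, 3/8), width = 3/8 - 0/1 = 3/8
  'f': [0/1 + 3/8*0/1, 0/1 + 3/8*3/8) = [0/1, 9/64)
  'b': [0/1 + 3/8*3/8, 0/1 + 3/8*5/8) = [9/64, 15/64) <- contains code 3/16
  'a': [0/1 + 3/8*5/8, 0/1 + 3/8*1/1) = [15/64, 3/8)
  emit 'b', narrow to [9/64, 15/64)

Answer: symbol=f low=0/1 high=3/8
symbol=b low=9/64 high=15/64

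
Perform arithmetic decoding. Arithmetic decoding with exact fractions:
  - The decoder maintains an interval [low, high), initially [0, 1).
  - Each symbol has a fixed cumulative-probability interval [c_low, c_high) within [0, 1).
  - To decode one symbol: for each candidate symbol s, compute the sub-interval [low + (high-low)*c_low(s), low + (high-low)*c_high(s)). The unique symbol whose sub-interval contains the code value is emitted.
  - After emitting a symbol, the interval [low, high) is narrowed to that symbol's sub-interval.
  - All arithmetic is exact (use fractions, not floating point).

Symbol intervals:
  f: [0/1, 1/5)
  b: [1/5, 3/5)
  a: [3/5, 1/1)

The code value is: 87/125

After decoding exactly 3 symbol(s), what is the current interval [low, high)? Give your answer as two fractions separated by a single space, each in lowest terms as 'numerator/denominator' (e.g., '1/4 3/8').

Step 1: interval [0/1, 1/1), width = 1/1 - 0/1 = 1/1
  'f': [0/1 + 1/1*0/1, 0/1 + 1/1*1/5) = [0/1, 1/5)
  'b': [0/1 + 1/1*1/5, 0/1 + 1/1*3/5) = [1/5, 3/5)
  'a': [0/1 + 1/1*3/5, 0/1 + 1/1*1/1) = [3/5, 1/1) <- contains code 87/125
  emit 'a', narrow to [3/5, 1/1)
Step 2: interval [3/5, 1/1), width = 1/1 - 3/5 = 2/5
  'f': [3/5 + 2/5*0/1, 3/5 + 2/5*1/5) = [3/5, 17/25)
  'b': [3/5 + 2/5*1/5, 3/5 + 2/5*3/5) = [17/25, 21/25) <- contains code 87/125
  'a': [3/5 + 2/5*3/5, 3/5 + 2/5*1/1) = [21/25, 1/1)
  emit 'b', narrow to [17/25, 21/25)
Step 3: interval [17/25, 21/25), width = 21/25 - 17/25 = 4/25
  'f': [17/25 + 4/25*0/1, 17/25 + 4/25*1/5) = [17/25, 89/125) <- contains code 87/125
  'b': [17/25 + 4/25*1/5, 17/25 + 4/25*3/5) = [89/125, 97/125)
  'a': [17/25 + 4/25*3/5, 17/25 + 4/25*1/1) = [97/125, 21/25)
  emit 'f', narrow to [17/25, 89/125)

Answer: 17/25 89/125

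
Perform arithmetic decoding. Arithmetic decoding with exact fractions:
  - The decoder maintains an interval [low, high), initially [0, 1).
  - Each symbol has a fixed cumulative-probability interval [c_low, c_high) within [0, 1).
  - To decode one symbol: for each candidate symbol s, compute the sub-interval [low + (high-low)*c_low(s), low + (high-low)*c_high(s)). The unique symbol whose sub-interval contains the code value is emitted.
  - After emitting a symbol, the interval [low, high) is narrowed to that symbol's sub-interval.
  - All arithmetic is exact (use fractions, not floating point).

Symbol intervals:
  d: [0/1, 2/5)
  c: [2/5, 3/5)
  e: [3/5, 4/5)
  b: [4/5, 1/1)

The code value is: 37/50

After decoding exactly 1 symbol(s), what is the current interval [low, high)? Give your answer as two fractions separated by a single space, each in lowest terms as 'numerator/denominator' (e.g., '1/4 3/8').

Answer: 3/5 4/5

Derivation:
Step 1: interval [0/1, 1/1), width = 1/1 - 0/1 = 1/1
  'd': [0/1 + 1/1*0/1, 0/1 + 1/1*2/5) = [0/1, 2/5)
  'c': [0/1 + 1/1*2/5, 0/1 + 1/1*3/5) = [2/5, 3/5)
  'e': [0/1 + 1/1*3/5, 0/1 + 1/1*4/5) = [3/5, 4/5) <- contains code 37/50
  'b': [0/1 + 1/1*4/5, 0/1 + 1/1*1/1) = [4/5, 1/1)
  emit 'e', narrow to [3/5, 4/5)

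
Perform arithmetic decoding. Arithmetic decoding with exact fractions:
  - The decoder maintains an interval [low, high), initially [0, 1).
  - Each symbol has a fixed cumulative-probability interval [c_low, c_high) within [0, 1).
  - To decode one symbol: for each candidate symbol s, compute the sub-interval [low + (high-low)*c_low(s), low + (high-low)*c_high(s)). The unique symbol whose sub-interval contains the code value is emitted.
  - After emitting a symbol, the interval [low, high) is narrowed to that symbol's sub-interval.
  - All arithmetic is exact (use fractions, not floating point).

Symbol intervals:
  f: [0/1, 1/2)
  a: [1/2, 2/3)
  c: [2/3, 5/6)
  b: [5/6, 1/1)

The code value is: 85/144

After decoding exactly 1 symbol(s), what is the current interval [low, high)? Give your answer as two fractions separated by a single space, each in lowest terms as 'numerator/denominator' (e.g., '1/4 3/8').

Step 1: interval [0/1, 1/1), width = 1/1 - 0/1 = 1/1
  'f': [0/1 + 1/1*0/1, 0/1 + 1/1*1/2) = [0/1, 1/2)
  'a': [0/1 + 1/1*1/2, 0/1 + 1/1*2/3) = [1/2, 2/3) <- contains code 85/144
  'c': [0/1 + 1/1*2/3, 0/1 + 1/1*5/6) = [2/3, 5/6)
  'b': [0/1 + 1/1*5/6, 0/1 + 1/1*1/1) = [5/6, 1/1)
  emit 'a', narrow to [1/2, 2/3)

Answer: 1/2 2/3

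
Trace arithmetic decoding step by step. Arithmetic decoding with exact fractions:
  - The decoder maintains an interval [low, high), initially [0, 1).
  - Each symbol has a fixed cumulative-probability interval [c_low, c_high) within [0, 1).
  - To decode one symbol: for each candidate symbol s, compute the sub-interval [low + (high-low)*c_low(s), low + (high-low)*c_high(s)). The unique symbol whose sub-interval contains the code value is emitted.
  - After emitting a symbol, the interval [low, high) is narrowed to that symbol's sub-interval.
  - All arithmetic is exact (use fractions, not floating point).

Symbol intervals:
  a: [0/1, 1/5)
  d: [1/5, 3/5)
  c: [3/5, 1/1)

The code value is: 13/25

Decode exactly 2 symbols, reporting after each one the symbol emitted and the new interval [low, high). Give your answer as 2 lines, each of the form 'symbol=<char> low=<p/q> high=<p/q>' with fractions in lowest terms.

Answer: symbol=d low=1/5 high=3/5
symbol=c low=11/25 high=3/5

Derivation:
Step 1: interval [0/1, 1/1), width = 1/1 - 0/1 = 1/1
  'a': [0/1 + 1/1*0/1, 0/1 + 1/1*1/5) = [0/1, 1/5)
  'd': [0/1 + 1/1*1/5, 0/1 + 1/1*3/5) = [1/5, 3/5) <- contains code 13/25
  'c': [0/1 + 1/1*3/5, 0/1 + 1/1*1/1) = [3/5, 1/1)
  emit 'd', narrow to [1/5, 3/5)
Step 2: interval [1/5, 3/5), width = 3/5 - 1/5 = 2/5
  'a': [1/5 + 2/5*0/1, 1/5 + 2/5*1/5) = [1/5, 7/25)
  'd': [1/5 + 2/5*1/5, 1/5 + 2/5*3/5) = [7/25, 11/25)
  'c': [1/5 + 2/5*3/5, 1/5 + 2/5*1/1) = [11/25, 3/5) <- contains code 13/25
  emit 'c', narrow to [11/25, 3/5)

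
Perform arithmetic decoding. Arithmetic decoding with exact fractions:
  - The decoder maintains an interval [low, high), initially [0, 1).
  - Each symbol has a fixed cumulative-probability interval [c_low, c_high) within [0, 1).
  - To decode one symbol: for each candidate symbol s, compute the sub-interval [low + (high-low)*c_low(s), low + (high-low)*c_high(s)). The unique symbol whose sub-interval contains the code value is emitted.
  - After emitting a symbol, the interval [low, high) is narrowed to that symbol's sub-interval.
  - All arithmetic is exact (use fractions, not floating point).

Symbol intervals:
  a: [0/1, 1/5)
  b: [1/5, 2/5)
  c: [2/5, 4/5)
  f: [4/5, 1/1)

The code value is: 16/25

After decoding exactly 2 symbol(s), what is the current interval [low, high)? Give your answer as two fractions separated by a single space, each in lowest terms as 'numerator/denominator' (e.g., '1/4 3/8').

Answer: 14/25 18/25

Derivation:
Step 1: interval [0/1, 1/1), width = 1/1 - 0/1 = 1/1
  'a': [0/1 + 1/1*0/1, 0/1 + 1/1*1/5) = [0/1, 1/5)
  'b': [0/1 + 1/1*1/5, 0/1 + 1/1*2/5) = [1/5, 2/5)
  'c': [0/1 + 1/1*2/5, 0/1 + 1/1*4/5) = [2/5, 4/5) <- contains code 16/25
  'f': [0/1 + 1/1*4/5, 0/1 + 1/1*1/1) = [4/5, 1/1)
  emit 'c', narrow to [2/5, 4/5)
Step 2: interval [2/5, 4/5), width = 4/5 - 2/5 = 2/5
  'a': [2/5 + 2/5*0/1, 2/5 + 2/5*1/5) = [2/5, 12/25)
  'b': [2/5 + 2/5*1/5, 2/5 + 2/5*2/5) = [12/25, 14/25)
  'c': [2/5 + 2/5*2/5, 2/5 + 2/5*4/5) = [14/25, 18/25) <- contains code 16/25
  'f': [2/5 + 2/5*4/5, 2/5 + 2/5*1/1) = [18/25, 4/5)
  emit 'c', narrow to [14/25, 18/25)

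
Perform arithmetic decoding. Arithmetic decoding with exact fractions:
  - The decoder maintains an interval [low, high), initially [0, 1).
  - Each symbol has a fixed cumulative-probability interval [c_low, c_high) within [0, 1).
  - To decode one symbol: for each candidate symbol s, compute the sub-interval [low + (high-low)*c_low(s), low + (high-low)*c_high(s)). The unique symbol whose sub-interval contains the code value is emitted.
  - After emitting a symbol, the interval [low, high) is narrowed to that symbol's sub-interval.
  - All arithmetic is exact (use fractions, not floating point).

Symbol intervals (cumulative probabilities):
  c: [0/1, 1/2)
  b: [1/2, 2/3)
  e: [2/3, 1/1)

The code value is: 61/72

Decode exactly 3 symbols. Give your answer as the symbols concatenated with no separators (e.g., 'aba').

Answer: ebc

Derivation:
Step 1: interval [0/1, 1/1), width = 1/1 - 0/1 = 1/1
  'c': [0/1 + 1/1*0/1, 0/1 + 1/1*1/2) = [0/1, 1/2)
  'b': [0/1 + 1/1*1/2, 0/1 + 1/1*2/3) = [1/2, 2/3)
  'e': [0/1 + 1/1*2/3, 0/1 + 1/1*1/1) = [2/3, 1/1) <- contains code 61/72
  emit 'e', narrow to [2/3, 1/1)
Step 2: interval [2/3, 1/1), width = 1/1 - 2/3 = 1/3
  'c': [2/3 + 1/3*0/1, 2/3 + 1/3*1/2) = [2/3, 5/6)
  'b': [2/3 + 1/3*1/2, 2/3 + 1/3*2/3) = [5/6, 8/9) <- contains code 61/72
  'e': [2/3 + 1/3*2/3, 2/3 + 1/3*1/1) = [8/9, 1/1)
  emit 'b', narrow to [5/6, 8/9)
Step 3: interval [5/6, 8/9), width = 8/9 - 5/6 = 1/18
  'c': [5/6 + 1/18*0/1, 5/6 + 1/18*1/2) = [5/6, 31/36) <- contains code 61/72
  'b': [5/6 + 1/18*1/2, 5/6 + 1/18*2/3) = [31/36, 47/54)
  'e': [5/6 + 1/18*2/3, 5/6 + 1/18*1/1) = [47/54, 8/9)
  emit 'c', narrow to [5/6, 31/36)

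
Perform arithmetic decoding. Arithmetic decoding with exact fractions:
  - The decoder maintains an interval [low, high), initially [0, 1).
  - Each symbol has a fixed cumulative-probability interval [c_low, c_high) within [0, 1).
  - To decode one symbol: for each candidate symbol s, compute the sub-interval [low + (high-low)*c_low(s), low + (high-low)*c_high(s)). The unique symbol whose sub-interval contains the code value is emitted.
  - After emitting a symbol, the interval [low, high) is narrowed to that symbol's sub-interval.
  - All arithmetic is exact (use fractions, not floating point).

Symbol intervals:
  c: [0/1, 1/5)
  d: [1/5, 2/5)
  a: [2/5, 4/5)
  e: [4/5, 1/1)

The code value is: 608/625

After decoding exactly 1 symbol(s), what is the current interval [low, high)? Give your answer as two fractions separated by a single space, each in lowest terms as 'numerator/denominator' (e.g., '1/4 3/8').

Answer: 4/5 1/1

Derivation:
Step 1: interval [0/1, 1/1), width = 1/1 - 0/1 = 1/1
  'c': [0/1 + 1/1*0/1, 0/1 + 1/1*1/5) = [0/1, 1/5)
  'd': [0/1 + 1/1*1/5, 0/1 + 1/1*2/5) = [1/5, 2/5)
  'a': [0/1 + 1/1*2/5, 0/1 + 1/1*4/5) = [2/5, 4/5)
  'e': [0/1 + 1/1*4/5, 0/1 + 1/1*1/1) = [4/5, 1/1) <- contains code 608/625
  emit 'e', narrow to [4/5, 1/1)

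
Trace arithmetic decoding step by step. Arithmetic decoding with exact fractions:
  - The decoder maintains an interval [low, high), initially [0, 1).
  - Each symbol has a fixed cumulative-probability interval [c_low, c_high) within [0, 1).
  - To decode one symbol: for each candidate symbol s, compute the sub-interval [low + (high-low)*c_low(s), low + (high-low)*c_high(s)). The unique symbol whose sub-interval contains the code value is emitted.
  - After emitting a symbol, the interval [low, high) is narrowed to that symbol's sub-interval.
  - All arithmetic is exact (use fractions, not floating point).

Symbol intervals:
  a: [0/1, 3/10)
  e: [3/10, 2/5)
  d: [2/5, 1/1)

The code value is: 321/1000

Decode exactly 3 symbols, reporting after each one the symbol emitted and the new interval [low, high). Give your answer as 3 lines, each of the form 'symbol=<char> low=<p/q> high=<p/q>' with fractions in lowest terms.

Answer: symbol=e low=3/10 high=2/5
symbol=a low=3/10 high=33/100
symbol=d low=39/125 high=33/100

Derivation:
Step 1: interval [0/1, 1/1), width = 1/1 - 0/1 = 1/1
  'a': [0/1 + 1/1*0/1, 0/1 + 1/1*3/10) = [0/1, 3/10)
  'e': [0/1 + 1/1*3/10, 0/1 + 1/1*2/5) = [3/10, 2/5) <- contains code 321/1000
  'd': [0/1 + 1/1*2/5, 0/1 + 1/1*1/1) = [2/5, 1/1)
  emit 'e', narrow to [3/10, 2/5)
Step 2: interval [3/10, 2/5), width = 2/5 - 3/10 = 1/10
  'a': [3/10 + 1/10*0/1, 3/10 + 1/10*3/10) = [3/10, 33/100) <- contains code 321/1000
  'e': [3/10 + 1/10*3/10, 3/10 + 1/10*2/5) = [33/100, 17/50)
  'd': [3/10 + 1/10*2/5, 3/10 + 1/10*1/1) = [17/50, 2/5)
  emit 'a', narrow to [3/10, 33/100)
Step 3: interval [3/10, 33/100), width = 33/100 - 3/10 = 3/100
  'a': [3/10 + 3/100*0/1, 3/10 + 3/100*3/10) = [3/10, 309/1000)
  'e': [3/10 + 3/100*3/10, 3/10 + 3/100*2/5) = [309/1000, 39/125)
  'd': [3/10 + 3/100*2/5, 3/10 + 3/100*1/1) = [39/125, 33/100) <- contains code 321/1000
  emit 'd', narrow to [39/125, 33/100)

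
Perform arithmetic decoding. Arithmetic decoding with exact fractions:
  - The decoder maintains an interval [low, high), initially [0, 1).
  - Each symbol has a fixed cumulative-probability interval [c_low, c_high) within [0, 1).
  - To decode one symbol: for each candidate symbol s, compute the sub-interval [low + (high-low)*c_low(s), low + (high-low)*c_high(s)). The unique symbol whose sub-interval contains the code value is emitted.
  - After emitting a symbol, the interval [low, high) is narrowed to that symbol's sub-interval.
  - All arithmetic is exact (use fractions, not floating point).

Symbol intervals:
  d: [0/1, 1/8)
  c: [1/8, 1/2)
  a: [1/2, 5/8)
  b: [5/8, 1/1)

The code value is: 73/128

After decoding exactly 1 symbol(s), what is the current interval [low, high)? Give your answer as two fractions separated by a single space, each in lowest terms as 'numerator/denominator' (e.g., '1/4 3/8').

Step 1: interval [0/1, 1/1), width = 1/1 - 0/1 = 1/1
  'd': [0/1 + 1/1*0/1, 0/1 + 1/1*1/8) = [0/1, 1/8)
  'c': [0/1 + 1/1*1/8, 0/1 + 1/1*1/2) = [1/8, 1/2)
  'a': [0/1 + 1/1*1/2, 0/1 + 1/1*5/8) = [1/2, 5/8) <- contains code 73/128
  'b': [0/1 + 1/1*5/8, 0/1 + 1/1*1/1) = [5/8, 1/1)
  emit 'a', narrow to [1/2, 5/8)

Answer: 1/2 5/8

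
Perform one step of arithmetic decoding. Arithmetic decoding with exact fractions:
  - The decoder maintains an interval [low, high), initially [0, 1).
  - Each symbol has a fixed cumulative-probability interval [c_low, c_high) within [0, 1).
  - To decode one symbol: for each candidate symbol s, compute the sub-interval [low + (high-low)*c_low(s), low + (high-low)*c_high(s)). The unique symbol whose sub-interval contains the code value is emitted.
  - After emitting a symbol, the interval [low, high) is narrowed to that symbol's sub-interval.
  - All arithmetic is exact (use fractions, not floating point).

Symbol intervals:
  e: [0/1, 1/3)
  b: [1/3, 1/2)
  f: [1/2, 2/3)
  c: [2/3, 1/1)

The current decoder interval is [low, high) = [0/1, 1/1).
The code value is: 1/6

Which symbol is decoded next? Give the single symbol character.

Answer: e

Derivation:
Interval width = high − low = 1/1 − 0/1 = 1/1
Scaled code = (code − low) / width = (1/6 − 0/1) / 1/1 = 1/6
  e: [0/1, 1/3) ← scaled code falls here ✓
  b: [1/3, 1/2) 
  f: [1/2, 2/3) 
  c: [2/3, 1/1) 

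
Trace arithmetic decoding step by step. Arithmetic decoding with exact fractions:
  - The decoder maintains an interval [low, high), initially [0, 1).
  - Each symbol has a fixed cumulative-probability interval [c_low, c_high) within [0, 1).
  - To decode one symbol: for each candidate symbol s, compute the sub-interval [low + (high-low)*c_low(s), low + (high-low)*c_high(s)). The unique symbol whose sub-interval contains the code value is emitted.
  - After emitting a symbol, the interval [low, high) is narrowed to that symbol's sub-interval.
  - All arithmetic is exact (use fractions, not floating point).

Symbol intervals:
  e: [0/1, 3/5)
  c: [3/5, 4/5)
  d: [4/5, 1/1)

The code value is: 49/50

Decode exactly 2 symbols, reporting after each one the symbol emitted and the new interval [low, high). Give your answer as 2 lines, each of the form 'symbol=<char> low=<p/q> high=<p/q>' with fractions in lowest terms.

Answer: symbol=d low=4/5 high=1/1
symbol=d low=24/25 high=1/1

Derivation:
Step 1: interval [0/1, 1/1), width = 1/1 - 0/1 = 1/1
  'e': [0/1 + 1/1*0/1, 0/1 + 1/1*3/5) = [0/1, 3/5)
  'c': [0/1 + 1/1*3/5, 0/1 + 1/1*4/5) = [3/5, 4/5)
  'd': [0/1 + 1/1*4/5, 0/1 + 1/1*1/1) = [4/5, 1/1) <- contains code 49/50
  emit 'd', narrow to [4/5, 1/1)
Step 2: interval [4/5, 1/1), width = 1/1 - 4/5 = 1/5
  'e': [4/5 + 1/5*0/1, 4/5 + 1/5*3/5) = [4/5, 23/25)
  'c': [4/5 + 1/5*3/5, 4/5 + 1/5*4/5) = [23/25, 24/25)
  'd': [4/5 + 1/5*4/5, 4/5 + 1/5*1/1) = [24/25, 1/1) <- contains code 49/50
  emit 'd', narrow to [24/25, 1/1)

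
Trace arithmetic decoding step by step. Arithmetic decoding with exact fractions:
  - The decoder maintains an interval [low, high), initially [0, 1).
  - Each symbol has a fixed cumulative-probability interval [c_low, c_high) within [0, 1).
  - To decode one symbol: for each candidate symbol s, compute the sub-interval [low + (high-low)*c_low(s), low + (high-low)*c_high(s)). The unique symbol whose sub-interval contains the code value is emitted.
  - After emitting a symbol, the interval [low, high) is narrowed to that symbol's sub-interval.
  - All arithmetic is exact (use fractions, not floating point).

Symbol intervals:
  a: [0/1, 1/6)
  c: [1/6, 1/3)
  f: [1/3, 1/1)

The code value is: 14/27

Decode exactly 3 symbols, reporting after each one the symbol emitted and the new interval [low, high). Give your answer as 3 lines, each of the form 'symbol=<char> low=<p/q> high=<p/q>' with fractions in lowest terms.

Answer: symbol=f low=1/3 high=1/1
symbol=c low=4/9 high=5/9
symbol=f low=13/27 high=5/9

Derivation:
Step 1: interval [0/1, 1/1), width = 1/1 - 0/1 = 1/1
  'a': [0/1 + 1/1*0/1, 0/1 + 1/1*1/6) = [0/1, 1/6)
  'c': [0/1 + 1/1*1/6, 0/1 + 1/1*1/3) = [1/6, 1/3)
  'f': [0/1 + 1/1*1/3, 0/1 + 1/1*1/1) = [1/3, 1/1) <- contains code 14/27
  emit 'f', narrow to [1/3, 1/1)
Step 2: interval [1/3, 1/1), width = 1/1 - 1/3 = 2/3
  'a': [1/3 + 2/3*0/1, 1/3 + 2/3*1/6) = [1/3, 4/9)
  'c': [1/3 + 2/3*1/6, 1/3 + 2/3*1/3) = [4/9, 5/9) <- contains code 14/27
  'f': [1/3 + 2/3*1/3, 1/3 + 2/3*1/1) = [5/9, 1/1)
  emit 'c', narrow to [4/9, 5/9)
Step 3: interval [4/9, 5/9), width = 5/9 - 4/9 = 1/9
  'a': [4/9 + 1/9*0/1, 4/9 + 1/9*1/6) = [4/9, 25/54)
  'c': [4/9 + 1/9*1/6, 4/9 + 1/9*1/3) = [25/54, 13/27)
  'f': [4/9 + 1/9*1/3, 4/9 + 1/9*1/1) = [13/27, 5/9) <- contains code 14/27
  emit 'f', narrow to [13/27, 5/9)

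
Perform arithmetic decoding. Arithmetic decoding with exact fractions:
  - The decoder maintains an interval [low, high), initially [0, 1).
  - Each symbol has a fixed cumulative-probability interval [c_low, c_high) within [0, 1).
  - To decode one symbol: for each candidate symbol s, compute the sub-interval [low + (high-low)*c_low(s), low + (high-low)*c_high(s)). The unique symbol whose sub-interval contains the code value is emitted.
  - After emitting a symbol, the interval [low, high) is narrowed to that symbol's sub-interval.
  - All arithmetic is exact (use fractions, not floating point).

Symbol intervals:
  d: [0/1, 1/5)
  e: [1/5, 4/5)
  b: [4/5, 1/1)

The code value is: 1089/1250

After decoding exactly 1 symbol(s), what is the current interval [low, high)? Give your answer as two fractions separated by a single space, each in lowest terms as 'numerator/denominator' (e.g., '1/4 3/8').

Step 1: interval [0/1, 1/1), width = 1/1 - 0/1 = 1/1
  'd': [0/1 + 1/1*0/1, 0/1 + 1/1*1/5) = [0/1, 1/5)
  'e': [0/1 + 1/1*1/5, 0/1 + 1/1*4/5) = [1/5, 4/5)
  'b': [0/1 + 1/1*4/5, 0/1 + 1/1*1/1) = [4/5, 1/1) <- contains code 1089/1250
  emit 'b', narrow to [4/5, 1/1)

Answer: 4/5 1/1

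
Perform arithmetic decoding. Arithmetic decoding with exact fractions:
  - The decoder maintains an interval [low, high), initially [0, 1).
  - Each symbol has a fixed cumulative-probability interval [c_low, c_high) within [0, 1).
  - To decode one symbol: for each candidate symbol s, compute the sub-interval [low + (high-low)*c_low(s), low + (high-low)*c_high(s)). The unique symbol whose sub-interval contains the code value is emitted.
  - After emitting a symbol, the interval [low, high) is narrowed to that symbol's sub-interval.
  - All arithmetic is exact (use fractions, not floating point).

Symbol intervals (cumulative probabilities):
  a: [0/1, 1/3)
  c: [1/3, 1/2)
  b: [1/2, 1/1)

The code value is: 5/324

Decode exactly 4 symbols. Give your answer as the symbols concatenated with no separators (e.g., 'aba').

Answer: aaac

Derivation:
Step 1: interval [0/1, 1/1), width = 1/1 - 0/1 = 1/1
  'a': [0/1 + 1/1*0/1, 0/1 + 1/1*1/3) = [0/1, 1/3) <- contains code 5/324
  'c': [0/1 + 1/1*1/3, 0/1 + 1/1*1/2) = [1/3, 1/2)
  'b': [0/1 + 1/1*1/2, 0/1 + 1/1*1/1) = [1/2, 1/1)
  emit 'a', narrow to [0/1, 1/3)
Step 2: interval [0/1, 1/3), width = 1/3 - 0/1 = 1/3
  'a': [0/1 + 1/3*0/1, 0/1 + 1/3*1/3) = [0/1, 1/9) <- contains code 5/324
  'c': [0/1 + 1/3*1/3, 0/1 + 1/3*1/2) = [1/9, 1/6)
  'b': [0/1 + 1/3*1/2, 0/1 + 1/3*1/1) = [1/6, 1/3)
  emit 'a', narrow to [0/1, 1/9)
Step 3: interval [0/1, 1/9), width = 1/9 - 0/1 = 1/9
  'a': [0/1 + 1/9*0/1, 0/1 + 1/9*1/3) = [0/1, 1/27) <- contains code 5/324
  'c': [0/1 + 1/9*1/3, 0/1 + 1/9*1/2) = [1/27, 1/18)
  'b': [0/1 + 1/9*1/2, 0/1 + 1/9*1/1) = [1/18, 1/9)
  emit 'a', narrow to [0/1, 1/27)
Step 4: interval [0/1, 1/27), width = 1/27 - 0/1 = 1/27
  'a': [0/1 + 1/27*0/1, 0/1 + 1/27*1/3) = [0/1, 1/81)
  'c': [0/1 + 1/27*1/3, 0/1 + 1/27*1/2) = [1/81, 1/54) <- contains code 5/324
  'b': [0/1 + 1/27*1/2, 0/1 + 1/27*1/1) = [1/54, 1/27)
  emit 'c', narrow to [1/81, 1/54)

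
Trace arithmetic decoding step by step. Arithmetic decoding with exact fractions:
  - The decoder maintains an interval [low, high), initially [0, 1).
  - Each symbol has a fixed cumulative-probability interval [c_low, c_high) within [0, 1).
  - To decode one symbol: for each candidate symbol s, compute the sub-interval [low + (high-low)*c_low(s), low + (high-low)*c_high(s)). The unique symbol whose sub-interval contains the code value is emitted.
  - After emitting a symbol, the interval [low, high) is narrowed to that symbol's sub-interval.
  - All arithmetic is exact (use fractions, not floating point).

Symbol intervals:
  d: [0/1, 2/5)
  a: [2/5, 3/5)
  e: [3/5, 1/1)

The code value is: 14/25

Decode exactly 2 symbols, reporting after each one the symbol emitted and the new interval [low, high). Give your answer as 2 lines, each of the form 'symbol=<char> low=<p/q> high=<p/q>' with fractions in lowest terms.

Answer: symbol=a low=2/5 high=3/5
symbol=e low=13/25 high=3/5

Derivation:
Step 1: interval [0/1, 1/1), width = 1/1 - 0/1 = 1/1
  'd': [0/1 + 1/1*0/1, 0/1 + 1/1*2/5) = [0/1, 2/5)
  'a': [0/1 + 1/1*2/5, 0/1 + 1/1*3/5) = [2/5, 3/5) <- contains code 14/25
  'e': [0/1 + 1/1*3/5, 0/1 + 1/1*1/1) = [3/5, 1/1)
  emit 'a', narrow to [2/5, 3/5)
Step 2: interval [2/5, 3/5), width = 3/5 - 2/5 = 1/5
  'd': [2/5 + 1/5*0/1, 2/5 + 1/5*2/5) = [2/5, 12/25)
  'a': [2/5 + 1/5*2/5, 2/5 + 1/5*3/5) = [12/25, 13/25)
  'e': [2/5 + 1/5*3/5, 2/5 + 1/5*1/1) = [13/25, 3/5) <- contains code 14/25
  emit 'e', narrow to [13/25, 3/5)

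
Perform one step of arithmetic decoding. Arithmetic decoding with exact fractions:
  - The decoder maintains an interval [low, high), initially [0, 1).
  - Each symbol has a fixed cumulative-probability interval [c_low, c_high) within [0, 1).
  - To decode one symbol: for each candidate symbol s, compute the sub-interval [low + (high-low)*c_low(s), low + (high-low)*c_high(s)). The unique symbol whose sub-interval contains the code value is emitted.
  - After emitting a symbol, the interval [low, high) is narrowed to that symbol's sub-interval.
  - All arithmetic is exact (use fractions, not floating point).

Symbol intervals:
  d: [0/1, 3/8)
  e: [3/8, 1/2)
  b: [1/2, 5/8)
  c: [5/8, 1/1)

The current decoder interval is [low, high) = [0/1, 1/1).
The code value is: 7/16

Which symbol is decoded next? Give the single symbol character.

Answer: e

Derivation:
Interval width = high − low = 1/1 − 0/1 = 1/1
Scaled code = (code − low) / width = (7/16 − 0/1) / 1/1 = 7/16
  d: [0/1, 3/8) 
  e: [3/8, 1/2) ← scaled code falls here ✓
  b: [1/2, 5/8) 
  c: [5/8, 1/1) 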